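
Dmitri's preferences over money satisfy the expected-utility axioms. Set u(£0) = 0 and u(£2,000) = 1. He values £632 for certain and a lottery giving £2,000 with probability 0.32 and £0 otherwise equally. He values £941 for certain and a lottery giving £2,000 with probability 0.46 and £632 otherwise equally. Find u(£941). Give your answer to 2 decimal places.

The first gamble pins u(£632): it must equal 0.32·1 + 0.68·0 = 0.32.
The second indifference gives u(£941) = 0.46·u(£2,000) + 0.54·u(£632) = 0.46·1.00 + 0.54·0.32 = 0.6328.

0.63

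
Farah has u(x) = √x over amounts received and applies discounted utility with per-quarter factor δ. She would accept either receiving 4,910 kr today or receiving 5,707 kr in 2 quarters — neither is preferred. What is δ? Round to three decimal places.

Equating discounted utilities: u(4910) = δ^2·u(5707) ⇒ δ^2 = u(4910)/u(5707).
With u(x) = √x: δ^2 = √4910/√5707 = √(4910/5707) = 0.92755.
So δ = 0.92755^(1/2) ≈ 0.963.

δ ≈ 0.963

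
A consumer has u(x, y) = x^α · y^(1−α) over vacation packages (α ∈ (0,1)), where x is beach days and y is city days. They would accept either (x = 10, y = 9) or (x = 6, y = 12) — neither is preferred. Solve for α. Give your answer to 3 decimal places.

α ≈ 0.360

Indifference: 10^α · 9^(1−α) = 6^α · 12^(1−α).
Taking logs: α·ln 10 + (1−α)·ln 9 = α·ln 6 + (1−α)·ln 12, i.e. α·0.510826 = (1−α)·0.287682.
So α/(1−α) = (0.287682)/(0.510826) = 0.563170, and α = 0.563170/1.563170 ≈ 0.360.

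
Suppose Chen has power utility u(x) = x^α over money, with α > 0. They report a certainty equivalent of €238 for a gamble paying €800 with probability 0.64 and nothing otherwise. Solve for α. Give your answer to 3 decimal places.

α ≈ 0.368

The lottery's expected utility is 0.64·u(800) + 0.36·u(0) = 0.64·800^α (since u(0) = 0 for α > 0).
Setting u(238) equal to that: 238^α = 0.64·800^α ⇒ (238/800)^α = 0.64.
Take logs: α = ln 0.64 / ln(238/800) ≈ 0.36812.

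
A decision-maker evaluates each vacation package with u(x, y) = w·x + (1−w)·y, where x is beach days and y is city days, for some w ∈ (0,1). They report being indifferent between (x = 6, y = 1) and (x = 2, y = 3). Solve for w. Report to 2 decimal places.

w = 0.33

Indifference: w·6 + (1−w)·1 = w·2 + (1−w)·3.
Collecting terms: w·4 = (1−w)·2.
The marginal rate of substitution is 2/4, so w = 2/(4+2) = 0.33.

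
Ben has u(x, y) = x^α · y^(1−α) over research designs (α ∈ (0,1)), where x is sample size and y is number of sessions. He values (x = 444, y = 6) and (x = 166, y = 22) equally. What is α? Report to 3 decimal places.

α ≈ 0.569

The Cobb–Douglas utilities coincide, so 444^α·6^(1−α) = 166^α·22^(1−α).
Rearrange to (444/166)^α = (22/6)^(1−α) and take logs: α·0.983837 = (1−α)·1.299283.
So α/(1−α) = (1.299283)/(0.983837) = 1.320628, and α = 1.320628/2.320628 ≈ 0.569.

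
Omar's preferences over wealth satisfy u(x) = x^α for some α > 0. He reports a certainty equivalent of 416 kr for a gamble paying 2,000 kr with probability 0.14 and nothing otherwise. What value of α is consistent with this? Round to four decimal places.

EU(lottery) = 0.14·2000^α + 0.86·0 = 0.14·2000^α.
Equating: 416^α = 0.14·2000^α, i.e. 0.2080^α = 0.14.
Take logs: α = ln 0.14 / ln(416/2000) ≈ 1.252128.

α ≈ 1.2521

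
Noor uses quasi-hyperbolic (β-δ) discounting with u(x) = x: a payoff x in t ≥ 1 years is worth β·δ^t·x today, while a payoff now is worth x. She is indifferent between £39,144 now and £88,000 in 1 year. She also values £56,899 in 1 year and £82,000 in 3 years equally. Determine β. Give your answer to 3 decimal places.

β ≈ 0.534

Both payoffs in the second observation are in the future, so β drops out: δ^1·56899 = δ^3·82000 ⇒ δ^2 = 56899/82000 = 0.69389, so δ = 0.83300.
Now use the now-vs-future pair: 39144 = β·δ·88000 gives β = 39144/(0.83300·88000) ≈ 0.534.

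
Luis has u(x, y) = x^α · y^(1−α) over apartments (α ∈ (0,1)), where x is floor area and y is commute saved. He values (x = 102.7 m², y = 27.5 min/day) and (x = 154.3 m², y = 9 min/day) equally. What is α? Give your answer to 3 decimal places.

Set the two utilities equal: 102.7^α·27.5^(1−α) = 154.3^α·9^(1−α).
Rearrange to (102.7/154.3)^α = (9/27.5)^(1−α) and take logs: α·-0.407087 = (1−α)·-1.116961.
Thus α·(-1.524048) = -1.116961, so α = -1.116961/-1.524048 ≈ 0.733.

α ≈ 0.733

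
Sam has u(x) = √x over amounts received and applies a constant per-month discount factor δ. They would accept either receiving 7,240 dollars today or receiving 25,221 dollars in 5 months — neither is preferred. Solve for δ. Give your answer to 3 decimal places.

δ ≈ 0.883

The payoff in 5 months is discounted by δ^5, so u(7240) = δ^5·u(25221) and δ^5 = u(7240)/u(25221).
With u(x) = √x: δ^5 = √7240/√25221 = √(7240/25221) = 0.53578.
Taking the 5th root: δ = 0.53578^(1/5) ≈ 0.883.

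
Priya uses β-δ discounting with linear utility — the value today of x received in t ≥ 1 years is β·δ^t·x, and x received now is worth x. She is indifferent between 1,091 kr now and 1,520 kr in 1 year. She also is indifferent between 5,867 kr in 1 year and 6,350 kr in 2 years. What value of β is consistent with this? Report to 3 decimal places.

β ≈ 0.777

From the later pair, β·δ^1·5867 = β·δ^2·6350; dividing through, δ = 5867/6350 = 0.92394.
The first indifference: 1091 = β·δ·1520, so β = 1091/(δ·1520) = 1091/(0.92394·1520) ≈ 0.777.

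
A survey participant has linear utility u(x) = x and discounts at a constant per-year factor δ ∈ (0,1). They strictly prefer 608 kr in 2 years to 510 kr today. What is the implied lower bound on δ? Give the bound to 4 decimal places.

Comparing present values: 510 < δ^2·608.
Dividing by 608: δ^2 > 0.83882. Both sides are positive, so the square root keeps the direction.
δ > (510/608)^(1/2) ≈ 0.9159.

δ > 0.9159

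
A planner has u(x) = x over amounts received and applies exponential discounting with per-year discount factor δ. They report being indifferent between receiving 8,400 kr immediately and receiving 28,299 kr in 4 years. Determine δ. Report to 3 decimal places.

δ ≈ 0.738

Equating discounted utilities: u(8400) = δ^4·u(28299) ⇒ δ^4 = u(8400)/u(28299).
With u(x) = x: δ^4 = 8400/28299 = 0.29683.
So δ = 0.29683^(1/4) ≈ 0.738.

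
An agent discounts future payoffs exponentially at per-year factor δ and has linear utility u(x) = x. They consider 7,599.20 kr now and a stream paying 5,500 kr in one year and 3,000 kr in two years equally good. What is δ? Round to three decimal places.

δ ≈ 0.920

Present value of the stream is 5500·δ + 3000·δ². Indifference gives 5500δ + 3000δ² = 7599.20.
Rearranged: 3000δ² + 5500δ − 7599.20 = 0.
The positive root is δ = [−5500 + √(5500² + 4·3000·7599.20)] / (2·3000) = (−5500 + 11020.000)/6000 ≈ 0.920.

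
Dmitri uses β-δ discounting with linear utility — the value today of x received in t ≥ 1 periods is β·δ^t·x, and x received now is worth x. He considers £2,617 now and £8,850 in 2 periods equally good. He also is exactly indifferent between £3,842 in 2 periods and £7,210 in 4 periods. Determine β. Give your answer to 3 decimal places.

β ≈ 0.555

Both payoffs in the second observation are in the future, so β drops out: δ^2·3842 = δ^4·7210 ⇒ δ^2 = 3842/7210 = 0.53287, so δ = 0.72998.
Now use the now-vs-future pair: 2617 = β·δ^2·8850 gives β = 2617/(0.53287·8850) ≈ 0.555.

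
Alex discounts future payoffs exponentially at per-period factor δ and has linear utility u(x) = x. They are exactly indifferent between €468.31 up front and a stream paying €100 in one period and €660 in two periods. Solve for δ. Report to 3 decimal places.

δ ≈ 0.770

Present value of the stream is 100·δ + 660·δ². Indifference gives 100δ + 660δ² = 468.31.
So 660δ² + 100δ − 468.31 = 0.
δ = (−100 + √(100² + 4·660·468.31)) / (2·660) = (−100 + √1246338.40) / 1320 ≈ 0.770.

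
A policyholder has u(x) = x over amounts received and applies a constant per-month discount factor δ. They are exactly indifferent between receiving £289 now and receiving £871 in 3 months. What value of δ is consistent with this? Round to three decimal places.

Indifference means u(289) = δ^3 · u(871), so δ^3 = u(289)/u(871).
With u(x) = x: δ^3 = 289/871 = 0.33180.
Taking the cube root: δ = 0.33180^(1/3) ≈ 0.692.

δ ≈ 0.692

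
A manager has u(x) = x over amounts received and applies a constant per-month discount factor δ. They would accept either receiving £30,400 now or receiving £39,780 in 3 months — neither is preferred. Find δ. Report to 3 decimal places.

δ ≈ 0.914

Equating discounted utilities: u(30400) = δ^3·u(39780) ⇒ δ^3 = u(30400)/u(39780).
With u(x) = x: δ^3 = 30400/39780 = 0.76420.
Taking the cube root: δ = 0.76420^(1/3) ≈ 0.914.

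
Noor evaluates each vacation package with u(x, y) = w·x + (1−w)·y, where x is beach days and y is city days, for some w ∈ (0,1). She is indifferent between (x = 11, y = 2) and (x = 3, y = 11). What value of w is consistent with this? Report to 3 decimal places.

w = 0.529

Indifference: w·11 + (1−w)·2 = w·3 + (1−w)·11.
Collecting terms: w·8 = (1−w)·9.
Hence w = 9/(8+9) = 9/17 = 0.529.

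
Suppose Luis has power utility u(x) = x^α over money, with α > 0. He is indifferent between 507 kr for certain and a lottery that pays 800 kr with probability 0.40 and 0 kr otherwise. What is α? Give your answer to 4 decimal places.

α ≈ 2.0090

EU(lottery) = 0.40·800^α + 0.60·0 = 0.40·800^α.
Setting u(507) equal to that: 507^α = 0.40·800^α ⇒ (507/800)^α = 0.40.
Take logs: α = ln 0.40 / ln(507/800) ≈ 2.008966.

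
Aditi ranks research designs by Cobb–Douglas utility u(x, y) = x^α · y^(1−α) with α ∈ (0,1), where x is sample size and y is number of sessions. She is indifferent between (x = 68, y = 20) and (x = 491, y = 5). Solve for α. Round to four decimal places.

α ≈ 0.4122

The Cobb–Douglas utilities coincide, so 68^α·20^(1−α) = 491^α·5^(1−α).
(68/491)^α = (5/20)^(1−α); take logs: α·ln(68/491) = (1−α)·ln(5/20), i.e. α·-1.9769364 = (1−α)·-1.3862944.
So α/(1−α) = (-1.3862944)/(-1.9769364) = 0.7012337, and α = 0.7012337/1.7012337 ≈ 0.4122.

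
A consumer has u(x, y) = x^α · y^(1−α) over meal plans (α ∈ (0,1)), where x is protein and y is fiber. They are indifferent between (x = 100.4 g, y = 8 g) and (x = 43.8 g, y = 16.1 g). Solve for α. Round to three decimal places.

α ≈ 0.457

The Cobb–Douglas utilities coincide, so 100.4^α·8^(1−α) = 43.8^α·16.1^(1−α).
(100.4/43.8)^α = (16.1/8)^(1−α); take logs: α·ln(100.4/43.8) = (1−α)·ln(16.1/8), i.e. α·0.829528 = (1−α)·0.699378.
With A = 0.829528 and B = 0.699378: α·A = (1−α)·B, so α = B/(A+B) = 0.699378/1.528906 ≈ 0.457.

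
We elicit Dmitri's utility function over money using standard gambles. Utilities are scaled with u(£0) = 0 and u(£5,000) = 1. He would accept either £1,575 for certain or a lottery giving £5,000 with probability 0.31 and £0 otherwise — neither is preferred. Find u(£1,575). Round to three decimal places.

0.310

u(£1,575) equals the lottery's expected utility: 0.31·1 + 0.69·0 = 0.31.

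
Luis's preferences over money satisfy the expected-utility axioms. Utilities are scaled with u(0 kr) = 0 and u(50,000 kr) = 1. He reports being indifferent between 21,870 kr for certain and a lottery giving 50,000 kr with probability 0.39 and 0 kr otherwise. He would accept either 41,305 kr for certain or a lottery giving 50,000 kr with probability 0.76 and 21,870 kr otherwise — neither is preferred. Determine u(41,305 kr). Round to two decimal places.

0.85

First, u(21,870 kr) = 0.39·u(50,000 kr) + 0.61·u(0 kr) = 0.39.
Chaining: u(41,305 kr) = 0.76·1.00 + 0.24·0.39 = 0.8536.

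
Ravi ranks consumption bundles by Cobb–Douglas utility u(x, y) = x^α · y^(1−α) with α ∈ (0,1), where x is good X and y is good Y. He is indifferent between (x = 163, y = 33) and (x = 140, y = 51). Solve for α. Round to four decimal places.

α ≈ 0.7411

Indifference: 163^α · 33^(1−α) = 140^α · 51^(1−α).
Taking logs: α·ln 163 + (1−α)·ln 33 = α·ln 140 + (1−α)·ln 51, i.e. α·0.1521078 = (1−α)·0.4353181.
With A = 0.1521078 and B = 0.4353181: α·A = (1−α)·B, so α = B/(A+B) = 0.4353181/0.5874259 ≈ 0.7411.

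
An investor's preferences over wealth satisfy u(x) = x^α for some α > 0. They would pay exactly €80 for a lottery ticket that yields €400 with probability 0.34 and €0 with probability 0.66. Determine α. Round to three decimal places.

EU(lottery) = 0.34·400^α + 0.66·0 = 0.34·400^α.
Equating: 80^α = 0.34·400^α, i.e. 0.2000^α = 0.34.
Take logs: α = ln 0.34 / ln(80/400) ≈ 0.67030.

α ≈ 0.670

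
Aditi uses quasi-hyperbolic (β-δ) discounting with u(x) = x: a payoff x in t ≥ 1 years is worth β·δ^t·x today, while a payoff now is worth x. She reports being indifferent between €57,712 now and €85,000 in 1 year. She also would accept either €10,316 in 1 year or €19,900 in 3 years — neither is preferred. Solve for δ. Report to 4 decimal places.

δ ≈ 0.7200

Both payoffs in the second observation are in the future, so β drops out: δ^1·10316 = δ^3·19900 ⇒ δ^2 = 10316/19900 = 0.51839, so δ = 0.71999.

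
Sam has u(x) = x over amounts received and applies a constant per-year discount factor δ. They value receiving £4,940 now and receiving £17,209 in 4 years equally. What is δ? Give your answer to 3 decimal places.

Equating discounted utilities: u(4940) = δ^4·u(17209) ⇒ δ^4 = u(4940)/u(17209).
With u(x) = x: δ^4 = 4940/17209 = 0.28706.
Taking the 4th root: δ = 0.28706^(1/4) ≈ 0.732.

δ ≈ 0.732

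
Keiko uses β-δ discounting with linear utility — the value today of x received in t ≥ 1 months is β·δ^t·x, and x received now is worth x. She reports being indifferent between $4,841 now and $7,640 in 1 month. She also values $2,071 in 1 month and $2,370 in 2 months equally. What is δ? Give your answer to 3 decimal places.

From the later pair, β·δ^1·2071 = β·δ^2·2370; dividing through, δ = 2071/2370 = 0.87384.

δ ≈ 0.874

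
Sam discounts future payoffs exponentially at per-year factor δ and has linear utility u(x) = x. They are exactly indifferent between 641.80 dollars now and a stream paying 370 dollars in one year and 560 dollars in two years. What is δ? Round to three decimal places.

δ ≈ 0.790

Present value of the stream is 370·δ + 560·δ². Indifference gives 370δ + 560δ² = 641.80.
That is, 560δ² + 370δ − 641.80 = 0, a quadratic in δ.
By the quadratic formula (taking the positive root), δ = (−370 + √1574532.00) / 1120 ≈ 0.790.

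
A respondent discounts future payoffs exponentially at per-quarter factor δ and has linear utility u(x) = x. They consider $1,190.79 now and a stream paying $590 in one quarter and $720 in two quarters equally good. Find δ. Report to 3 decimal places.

δ ≈ 0.940

Present value of the stream is 590·δ + 720·δ². Indifference gives 590δ + 720δ² = 1190.79.
That is, 720δ² + 590δ − 1190.79 = 0, a quadratic in δ.
By the quadratic formula (taking the positive root), δ = (−590 + √3777575.20) / 1440 ≈ 0.940.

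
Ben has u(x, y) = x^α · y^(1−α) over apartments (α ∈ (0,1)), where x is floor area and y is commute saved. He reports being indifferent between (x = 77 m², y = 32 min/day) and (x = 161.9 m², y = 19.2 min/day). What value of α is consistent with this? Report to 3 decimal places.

Set the two utilities equal: 77^α·32^(1−α) = 161.9^α·19.2^(1−α).
Taking logs: α·ln 77 + (1−α)·ln 32 = α·ln 161.9 + (1−α)·ln 19.2, i.e. α·-0.743173 = (1−α)·-0.510826.
Thus α·(-1.253999) = -0.510826, so α = -0.510826/-1.253999 ≈ 0.407.

α ≈ 0.407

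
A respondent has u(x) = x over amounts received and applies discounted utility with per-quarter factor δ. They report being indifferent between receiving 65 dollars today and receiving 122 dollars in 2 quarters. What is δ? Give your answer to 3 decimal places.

Indifference means u(65) = δ^2 · u(122), so δ^2 = u(65)/u(122).
With u(x) = x: δ^2 = 65/122 = 0.53279.
Taking the square root: δ = 0.53279^(1/2) ≈ 0.730.

δ ≈ 0.730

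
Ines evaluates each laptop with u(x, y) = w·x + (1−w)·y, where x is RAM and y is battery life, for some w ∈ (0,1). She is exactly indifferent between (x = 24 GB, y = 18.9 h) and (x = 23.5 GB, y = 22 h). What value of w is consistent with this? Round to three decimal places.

w = 0.861

u(24,18.9) = u(23.5,22) means w·24 + (1−w)·18.9 = w·23.5 + (1−w)·22.
w·(24−23.5) = (1−w)·(22−18.9), i.e. w·0.5 = (1−w)·3.1.
So w/(1−w) = 3.1/0.5 = 6.2000, giving w = 3.1/(0.5+3.1) = 0.861.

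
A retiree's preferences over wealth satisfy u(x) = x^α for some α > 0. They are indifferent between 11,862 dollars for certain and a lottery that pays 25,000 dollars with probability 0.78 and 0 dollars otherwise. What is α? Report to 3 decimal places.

The lottery's expected utility is 0.78·u(25000) + 0.22·u(0) = 0.78·25000^α (since u(0) = 0 for α > 0).
Setting u(11862) equal to that: 11862^α = 0.78·25000^α ⇒ (11862/25000)^α = 0.78.
Take logs: α = ln 0.78 / ln(11862/25000) ≈ 0.33327.

α ≈ 0.333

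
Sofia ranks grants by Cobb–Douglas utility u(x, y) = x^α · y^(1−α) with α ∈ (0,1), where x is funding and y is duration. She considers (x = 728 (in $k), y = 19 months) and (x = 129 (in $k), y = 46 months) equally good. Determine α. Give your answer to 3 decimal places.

α ≈ 0.338

The Cobb–Douglas utilities coincide, so 728^α·19^(1−α) = 129^α·46^(1−α).
(728/129)^α = (46/19)^(1−α); take logs: α·ln(728/129) = (1−α)·ln(46/19), i.e. α·1.730489 = (1−α)·0.884202.
Thus α·(2.614691) = 0.884202, so α = 0.884202/2.614691 ≈ 0.338.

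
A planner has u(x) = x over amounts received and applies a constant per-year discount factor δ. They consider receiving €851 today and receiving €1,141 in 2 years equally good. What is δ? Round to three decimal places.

δ ≈ 0.864

Indifference means u(851) = δ^2 · u(1141), so δ^2 = u(851)/u(1141).
With u(x) = x: δ^2 = 851/1141 = 0.74584.
So δ = 0.74584^(1/2) ≈ 0.864.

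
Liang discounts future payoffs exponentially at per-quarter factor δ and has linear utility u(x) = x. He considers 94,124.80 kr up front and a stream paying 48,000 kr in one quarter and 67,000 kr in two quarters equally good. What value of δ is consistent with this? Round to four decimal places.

δ ≈ 0.8800

The stream is worth 48000δ + 67000δ² today, so 48000δ + 67000δ² = 94124.80.
So 67000δ² + 48000δ − 94124.80 = 0.
δ = (−48000 + √(48000² + 4·67000·94124.80)) / (2·67000) = (−48000 + √27529446400.00) / 134000 ≈ 0.8800.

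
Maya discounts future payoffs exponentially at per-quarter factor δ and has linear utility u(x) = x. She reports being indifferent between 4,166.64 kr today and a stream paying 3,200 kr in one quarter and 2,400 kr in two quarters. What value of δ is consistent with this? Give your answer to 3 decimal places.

δ ≈ 0.810

Equating present values: 4166.64 = 3200δ + 2400δ².
Rearranged: 2400δ² + 3200δ − 4166.64 = 0.
δ = (−3200 + √(3200² + 4·2400·4166.64)) / (2·2400) = (−3200 + √50239744.00) / 4800 ≈ 0.810.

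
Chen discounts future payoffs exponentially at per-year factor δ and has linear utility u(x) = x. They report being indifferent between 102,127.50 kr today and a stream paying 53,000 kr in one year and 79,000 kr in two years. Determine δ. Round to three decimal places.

Present value of the stream is 53000·δ + 79000·δ². Indifference gives 53000δ + 79000δ² = 102127.50.
Rearranged: 79000δ² + 53000δ − 102127.50 = 0.
δ = (−53000 + √(53000² + 4·79000·102127.50)) / (2·79000) = (−53000 + √35081290000.00) / 158000 ≈ 0.850.

δ ≈ 0.850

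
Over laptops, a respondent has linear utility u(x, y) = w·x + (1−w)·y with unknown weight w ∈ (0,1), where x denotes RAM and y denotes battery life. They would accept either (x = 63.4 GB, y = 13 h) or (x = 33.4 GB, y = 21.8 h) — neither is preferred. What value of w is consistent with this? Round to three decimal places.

Equating utilities: w·63.4 + (1−w)·13 = w·33.4 + (1−w)·21.8.
Collecting terms: w·30 = (1−w)·8.8.
Hence w = 8.8/(30+8.8) = 8.8/38.8 = 0.227.

w = 0.227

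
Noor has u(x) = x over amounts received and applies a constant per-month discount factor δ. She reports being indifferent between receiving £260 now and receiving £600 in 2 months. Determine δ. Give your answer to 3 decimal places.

δ ≈ 0.658

Equating discounted utilities: u(260) = δ^2·u(600) ⇒ δ^2 = u(260)/u(600).
With u(x) = x: δ^2 = 260/600 = 0.43333.
Taking the square root: δ = 0.43333^(1/2) ≈ 0.658.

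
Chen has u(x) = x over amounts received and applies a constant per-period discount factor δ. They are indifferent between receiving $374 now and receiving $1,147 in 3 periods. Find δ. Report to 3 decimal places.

Equating discounted utilities: u(374) = δ^3·u(1147) ⇒ δ^3 = u(374)/u(1147).
With u(x) = x: δ^3 = 374/1147 = 0.32607.
Taking the cube root: δ = 0.32607^(1/3) ≈ 0.688.

δ ≈ 0.688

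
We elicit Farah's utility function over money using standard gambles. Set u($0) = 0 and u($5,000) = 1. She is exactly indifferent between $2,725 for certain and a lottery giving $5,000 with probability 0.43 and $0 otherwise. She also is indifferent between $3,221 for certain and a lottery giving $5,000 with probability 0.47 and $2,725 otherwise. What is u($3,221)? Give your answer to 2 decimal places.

The first gamble pins u($2,725): it must equal 0.43·1 + 0.57·0 = 0.43.
Then u($3,221) = 0.47·u($5,000) + 0.53·u($2,725) = 0.47·1.00 + 0.53·0.43 = 0.6979.

0.70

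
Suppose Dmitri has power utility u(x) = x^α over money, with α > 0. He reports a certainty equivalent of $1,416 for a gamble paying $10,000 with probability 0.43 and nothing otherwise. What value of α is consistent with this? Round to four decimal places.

α ≈ 0.4318

The lottery's expected utility is 0.43·u(10000) + 0.57·u(0) = 0.43·10000^α (since u(0) = 0 for α > 0).
Equating: 1416^α = 0.43·10000^α, i.e. 0.1416^α = 0.43.
Taking logs: α·ln(1416/10000) = ln(0.43), so α = -0.8439701 / -1.9547491 ≈ 0.4318.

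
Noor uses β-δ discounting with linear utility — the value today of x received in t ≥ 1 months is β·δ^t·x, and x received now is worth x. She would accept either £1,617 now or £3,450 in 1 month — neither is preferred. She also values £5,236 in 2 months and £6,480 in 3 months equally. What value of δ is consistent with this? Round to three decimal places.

δ ≈ 0.808

Both payoffs in the second observation are in the future, so β drops out: δ^2·5236 = δ^3·6480 ⇒ δ = 5236/6480 = 0.80802.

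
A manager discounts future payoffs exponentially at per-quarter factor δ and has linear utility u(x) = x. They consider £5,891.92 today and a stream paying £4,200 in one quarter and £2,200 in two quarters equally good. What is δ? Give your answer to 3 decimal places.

δ ≈ 0.940

Present value of the stream is 4200·δ + 2200·δ². Indifference gives 4200δ + 2200δ² = 5891.92.
Rearranged: 2200δ² + 4200δ − 5891.92 = 0.
The positive root is δ = [−4200 + √(4200² + 4·2200·5891.92)] / (2·2200) = (−4200 + 8336.000)/4400 ≈ 0.940.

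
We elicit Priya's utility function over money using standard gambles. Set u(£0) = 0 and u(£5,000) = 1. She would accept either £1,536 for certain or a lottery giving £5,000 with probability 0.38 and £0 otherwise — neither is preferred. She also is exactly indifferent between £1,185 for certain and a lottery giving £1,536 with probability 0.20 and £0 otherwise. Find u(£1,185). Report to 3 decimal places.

From the first indifference, u(£1,536) = 0.38·u(£5,000) + 0.62·u(£0) = 0.38·1 + 0.62·0 = 0.38.
Then u(£1,185) = 0.20·u(£1,536) + 0.80·u(£0) = 0.20·0.38 + 0.80·0.00 = 0.0760.

0.076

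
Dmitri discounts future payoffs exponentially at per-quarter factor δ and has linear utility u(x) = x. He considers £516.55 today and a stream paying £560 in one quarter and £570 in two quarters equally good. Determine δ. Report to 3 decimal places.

δ ≈ 0.580

Present value of the stream is 560·δ + 570·δ². Indifference gives 560δ + 570δ² = 516.55.
Rearranged: 570δ² + 560δ − 516.55 = 0.
δ = (−560 + √(560² + 4·570·516.55)) / (2·570) = (−560 + √1491334.00) / 1140 ≈ 0.580.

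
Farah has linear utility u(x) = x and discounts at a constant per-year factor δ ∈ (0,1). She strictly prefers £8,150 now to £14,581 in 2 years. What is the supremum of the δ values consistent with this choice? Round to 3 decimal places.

δ < 0.748

Under u(x) = x this choice says 8150 > δ^2·14581.
So δ^2 < 8150/14581 = 0.55895; taking the square root of both positive sides preserves the inequality.
δ < (8150/14581)^(1/2) ≈ 0.748.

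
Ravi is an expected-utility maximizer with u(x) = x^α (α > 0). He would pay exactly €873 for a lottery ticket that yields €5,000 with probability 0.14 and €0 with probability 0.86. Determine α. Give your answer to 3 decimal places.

The lottery's expected utility is 0.14·u(5000) + 0.86·u(0) = 0.14·5000^α (since u(0) = 0 for α > 0).
Equating: 873^α = 0.14·5000^α, i.e. 0.1746^α = 0.14.
Taking logs: α·ln(873/5000) = ln(0.14), so α = -1.966113 / -1.745258 ≈ 1.127.

α ≈ 1.127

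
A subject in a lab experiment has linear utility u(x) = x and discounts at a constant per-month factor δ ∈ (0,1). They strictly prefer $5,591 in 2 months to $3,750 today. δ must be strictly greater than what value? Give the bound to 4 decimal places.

δ > 0.8190

Under u(x) = x this choice says 3750 < δ^2·5591.
Hence δ^2 > 3750/5591 = 0.67072, and x ↦ x^(1/2) is increasing on (0,∞).
δ > (3750/5591)^(1/2) ≈ 0.8190.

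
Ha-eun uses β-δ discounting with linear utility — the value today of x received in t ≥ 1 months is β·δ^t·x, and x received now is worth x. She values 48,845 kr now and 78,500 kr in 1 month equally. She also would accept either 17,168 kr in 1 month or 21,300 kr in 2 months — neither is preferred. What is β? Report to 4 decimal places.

β ≈ 0.7720

The second indifference involves only future payoffs, so β cancels: β·δ^1·17168 = β·δ^2·21300, giving δ = 17168/21300 = 0.80601.
Substituting δ into 48845 = β·δ·78500: β = 48845/(63271.737) ≈ 0.7720.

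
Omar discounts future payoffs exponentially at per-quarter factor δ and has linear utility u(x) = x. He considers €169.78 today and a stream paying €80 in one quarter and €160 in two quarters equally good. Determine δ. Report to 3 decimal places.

Equating present values: 169.78 = 80δ + 160δ².
Rearranged: 160δ² + 80δ − 169.78 = 0.
By the quadratic formula (taking the positive root), δ = (−80 + √115059.20) / 320 ≈ 0.810.

δ ≈ 0.810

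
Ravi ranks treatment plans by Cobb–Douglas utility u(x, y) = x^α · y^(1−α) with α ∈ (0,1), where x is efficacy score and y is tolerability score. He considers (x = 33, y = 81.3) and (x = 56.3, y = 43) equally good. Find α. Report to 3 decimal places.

α ≈ 0.544

Set the two utilities equal: 33^α·81.3^(1−α) = 56.3^α·43^(1−α).
Taking logs: α·ln 33 + (1−α)·ln 81.3 = α·ln 56.3 + (1−α)·ln 43, i.e. α·-0.534187 = (1−α)·-0.636946.
Thus α·(-1.171133) = -0.636946, so α = -0.636946/-1.171133 ≈ 0.544.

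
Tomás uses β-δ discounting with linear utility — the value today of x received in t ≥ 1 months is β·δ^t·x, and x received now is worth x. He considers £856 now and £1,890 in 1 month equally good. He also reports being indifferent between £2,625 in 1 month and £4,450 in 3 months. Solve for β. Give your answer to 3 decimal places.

Both payoffs in the second observation are in the future, so β drops out: δ^1·2625 = δ^3·4450 ⇒ δ^2 = 2625/4450 = 0.58989, so δ = 0.76804.
The first indifference: 856 = β·δ·1890, so β = 856/(δ·1890) = 856/(0.76804·1890) ≈ 0.590.

β ≈ 0.590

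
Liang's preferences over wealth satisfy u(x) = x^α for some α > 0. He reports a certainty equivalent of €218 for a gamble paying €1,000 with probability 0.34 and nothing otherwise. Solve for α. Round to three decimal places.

α ≈ 0.708

Since u(0) = 0, the lottery's EU is 0.34·1000^α.
Indifference: 218^α = 0.34·1000^α, so (218/1000)^α = 0.34.
Take logs: α = ln 0.34 / ln(218/1000) ≈ 0.70822.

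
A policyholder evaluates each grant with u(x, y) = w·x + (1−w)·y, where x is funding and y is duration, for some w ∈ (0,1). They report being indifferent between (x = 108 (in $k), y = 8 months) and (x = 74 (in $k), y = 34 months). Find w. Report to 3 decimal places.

Indifference: w·108 + (1−w)·8 = w·74 + (1−w)·34.
w·(108−74) = (1−w)·(34−8), i.e. w·34 = (1−w)·26.
The marginal rate of substitution is 26/34, so w = 26/(34+26) = 0.433.

w = 0.433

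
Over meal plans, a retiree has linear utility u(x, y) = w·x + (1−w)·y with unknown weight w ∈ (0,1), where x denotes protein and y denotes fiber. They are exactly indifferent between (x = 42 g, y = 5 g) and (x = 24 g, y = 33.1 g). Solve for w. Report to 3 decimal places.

w = 0.610

u(42,5) = u(24,33.1) means w·42 + (1−w)·5 = w·24 + (1−w)·33.1.
w·(42−24) = (1−w)·(33.1−5), i.e. w·18 = (1−w)·28.1.
Hence w = 28.1/(18+28.1) = 28.1/46.1 = 0.610.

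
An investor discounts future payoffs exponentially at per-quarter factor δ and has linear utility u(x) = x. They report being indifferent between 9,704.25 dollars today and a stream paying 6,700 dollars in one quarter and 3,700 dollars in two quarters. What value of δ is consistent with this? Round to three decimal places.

Present value of the stream is 6700·δ + 3700·δ². Indifference gives 6700δ + 3700δ² = 9704.25.
That is, 3700δ² + 6700δ − 9704.25 = 0, a quadratic in δ.
The positive root is δ = [−6700 + √(6700² + 4·3700·9704.25)] / (2·3700) = (−6700 + 13730.000)/7400 ≈ 0.950.

δ ≈ 0.950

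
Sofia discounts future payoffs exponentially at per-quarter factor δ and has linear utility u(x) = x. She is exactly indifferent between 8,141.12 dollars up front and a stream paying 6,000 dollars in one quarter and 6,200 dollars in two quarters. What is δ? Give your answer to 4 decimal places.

δ ≈ 0.7600

Present value of the stream is 6000·δ + 6200·δ². Indifference gives 6000δ + 6200δ² = 8141.12.
So 6200δ² + 6000δ − 8141.12 = 0.
By the quadratic formula (taking the positive root), δ = (−6000 + √237899776.00) / 12400 ≈ 0.7600.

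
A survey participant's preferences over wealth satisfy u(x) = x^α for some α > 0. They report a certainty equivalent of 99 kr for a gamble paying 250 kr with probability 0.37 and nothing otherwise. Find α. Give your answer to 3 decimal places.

α ≈ 1.073

Since u(0) = 0, the lottery's EU is 0.37·250^α.
Setting u(99) equal to that: 99^α = 0.37·250^α ⇒ (99/250)^α = 0.37.
α = ln(0.37) / ln(99/250) = -0.994252/-0.926341 ≈ 1.073.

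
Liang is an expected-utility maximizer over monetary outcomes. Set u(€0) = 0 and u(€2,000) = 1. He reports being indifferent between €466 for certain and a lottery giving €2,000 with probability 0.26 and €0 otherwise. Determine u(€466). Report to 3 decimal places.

0.260

u(€466) equals the lottery's expected utility: 0.26·1 + 0.74·0 = 0.26.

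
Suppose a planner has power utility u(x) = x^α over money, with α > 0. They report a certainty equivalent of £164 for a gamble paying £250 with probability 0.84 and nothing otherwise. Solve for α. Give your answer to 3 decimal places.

α ≈ 0.414

The lottery's expected utility is 0.84·u(250) + 0.16·u(0) = 0.84·250^α (since u(0) = 0 for α > 0).
Equating: 164^α = 0.84·250^α, i.e. 0.6560^α = 0.84.
Take logs: α = ln 0.84 / ln(164/250) ≈ 0.41356.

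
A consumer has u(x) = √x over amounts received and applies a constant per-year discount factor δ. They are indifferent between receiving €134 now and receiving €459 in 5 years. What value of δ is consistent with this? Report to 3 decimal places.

δ ≈ 0.884

The payoff in 5 years is discounted by δ^5, so u(134) = δ^5·u(459) and δ^5 = u(134)/u(459).
Since u(x) = √x, δ^5 = √(134/459) = 0.54031.
Taking the 5th root: δ = 0.54031^(1/5) ≈ 0.884.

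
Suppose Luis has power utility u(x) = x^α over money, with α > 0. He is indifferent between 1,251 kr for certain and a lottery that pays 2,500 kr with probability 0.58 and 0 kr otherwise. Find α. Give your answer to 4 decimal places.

EU(lottery) = 0.58·2500^α + 0.42·0 = 0.58·2500^α.
Equating: 1251^α = 0.58·2500^α, i.e. 0.5004^α = 0.58.
Take logs: α = ln 0.58 / ln(1251/2500) ≈ 0.786783.

α ≈ 0.7868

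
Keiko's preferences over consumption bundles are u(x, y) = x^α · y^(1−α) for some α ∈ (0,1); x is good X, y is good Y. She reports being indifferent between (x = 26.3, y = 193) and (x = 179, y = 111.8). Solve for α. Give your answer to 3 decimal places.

The Cobb–Douglas utilities coincide, so 26.3^α·193^(1−α) = 179^α·111.8^(1−α).
(26.3/179)^α = (111.8/193)^(1−α); take logs: α·ln(26.3/179) = (1−α)·ln(111.8/193), i.e. α·-1.917817 = (1−α)·-0.545979.
With A = -1.917817 and B = -0.545979: α·A = (1−α)·B, so α = B/(A+B) = -0.545979/-2.463796 ≈ 0.222.

α ≈ 0.222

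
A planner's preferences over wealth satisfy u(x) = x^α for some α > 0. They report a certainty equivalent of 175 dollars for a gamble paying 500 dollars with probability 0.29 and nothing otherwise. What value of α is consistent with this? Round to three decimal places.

The lottery's expected utility is 0.29·u(500) + 0.71·u(0) = 0.29·500^α (since u(0) = 0 for α > 0).
Setting u(175) equal to that: 175^α = 0.29·500^α ⇒ (175/500)^α = 0.29.
Taking logs: α·ln(175/500) = ln(0.29), so α = -1.237874 / -1.049822 ≈ 1.179.

α ≈ 1.179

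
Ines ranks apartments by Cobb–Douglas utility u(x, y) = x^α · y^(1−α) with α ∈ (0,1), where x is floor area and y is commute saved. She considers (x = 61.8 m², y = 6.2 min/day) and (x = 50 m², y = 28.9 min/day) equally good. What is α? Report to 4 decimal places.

α ≈ 0.8790

Indifference: 61.8^α · 6.2^(1−α) = 50^α · 28.9^(1−α).
Taking logs: α·ln 61.8 + (1−α)·ln 6.2 = α·ln 50 + (1−α)·ln 28.9, i.e. α·0.2118804 = (1−α)·1.5392923.
With A = 0.2118804 and B = 1.5392923: α·A = (1−α)·B, so α = B/(A+B) = 1.5392923/1.7511727 ≈ 0.8790.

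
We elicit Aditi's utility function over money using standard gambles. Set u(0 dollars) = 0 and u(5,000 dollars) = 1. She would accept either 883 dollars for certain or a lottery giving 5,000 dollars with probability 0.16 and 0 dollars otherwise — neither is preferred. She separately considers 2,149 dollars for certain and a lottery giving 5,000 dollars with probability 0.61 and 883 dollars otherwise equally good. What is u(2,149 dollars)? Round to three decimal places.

0.672

First, u(883 dollars) = 0.16·u(5,000 dollars) + 0.84·u(0 dollars) = 0.16.
Chaining: u(2,149 dollars) = 0.61·1.00 + 0.39·0.16 = 0.6724.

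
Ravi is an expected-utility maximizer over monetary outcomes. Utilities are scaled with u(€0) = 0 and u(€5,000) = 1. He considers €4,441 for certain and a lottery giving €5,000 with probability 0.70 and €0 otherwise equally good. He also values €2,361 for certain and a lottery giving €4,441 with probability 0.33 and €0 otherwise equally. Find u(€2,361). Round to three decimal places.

0.231

First, u(€4,441) = 0.70·u(€5,000) + 0.30·u(€0) = 0.70.
Chaining: u(€2,361) = 0.33·0.70 + 0.67·0.00 = 0.2310.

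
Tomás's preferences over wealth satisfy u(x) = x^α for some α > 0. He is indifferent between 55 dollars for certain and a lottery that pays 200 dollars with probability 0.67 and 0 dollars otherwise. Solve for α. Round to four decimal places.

α ≈ 0.3102

EU(lottery) = 0.67·200^α + 0.33·0 = 0.67·200^α.
Equating: 55^α = 0.67·200^α, i.e. 0.2750^α = 0.67.
Taking logs: α·ln(55/200) = ln(0.67), so α = -0.4004776 / -1.2909842 ≈ 0.3102.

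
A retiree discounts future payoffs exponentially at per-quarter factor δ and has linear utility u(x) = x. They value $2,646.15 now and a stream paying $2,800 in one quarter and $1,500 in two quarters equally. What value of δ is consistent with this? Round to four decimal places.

Present value of the stream is 2800·δ + 1500·δ². Indifference gives 2800δ + 1500δ² = 2646.15.
Rearranged: 1500δ² + 2800δ − 2646.15 = 0.
δ = (−2800 + √(2800² + 4·1500·2646.15)) / (2·1500) = (−2800 + √23716900.00) / 3000 ≈ 0.6900.

δ ≈ 0.6900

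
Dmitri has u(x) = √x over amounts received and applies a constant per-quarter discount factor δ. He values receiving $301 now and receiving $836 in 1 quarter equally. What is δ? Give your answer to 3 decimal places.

δ ≈ 0.600

Equating discounted utilities: u(301) = δ·u(836) ⇒ δ = u(301)/u(836).
Since u(x) = √x, δ = √(301/836) = 0.60004.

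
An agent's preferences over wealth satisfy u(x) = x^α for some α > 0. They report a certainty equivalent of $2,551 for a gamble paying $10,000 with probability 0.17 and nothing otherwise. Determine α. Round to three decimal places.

α ≈ 1.297

The lottery's expected utility is 0.17·u(10000) + 0.83·u(0) = 0.17·10000^α (since u(0) = 0 for α > 0).
Setting u(2551) equal to that: 2551^α = 0.17·10000^α ⇒ (2551/10000)^α = 0.17.
Taking logs: α·ln(2551/10000) = ln(0.17), so α = -1.771957 / -1.366100 ≈ 1.297.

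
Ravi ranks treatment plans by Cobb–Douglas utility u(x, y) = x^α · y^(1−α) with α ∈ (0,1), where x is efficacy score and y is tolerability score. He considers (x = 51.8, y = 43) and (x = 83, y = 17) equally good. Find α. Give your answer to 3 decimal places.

α ≈ 0.663

Indifference: 51.8^α · 43^(1−α) = 83^α · 17^(1−α).
Rearrange to (51.8/83)^α = (17/43)^(1−α) and take logs: α·-0.471450 = (1−α)·-0.927987.
Thus α·(-1.399437) = -0.927987, so α = -0.927987/-1.399437 ≈ 0.663.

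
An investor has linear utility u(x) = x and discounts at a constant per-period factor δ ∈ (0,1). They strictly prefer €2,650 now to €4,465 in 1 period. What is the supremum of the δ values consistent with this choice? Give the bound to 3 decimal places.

δ < 0.594

The preference means 2650 > δ·4465.
So δ < 2650/4465 = 0.59351.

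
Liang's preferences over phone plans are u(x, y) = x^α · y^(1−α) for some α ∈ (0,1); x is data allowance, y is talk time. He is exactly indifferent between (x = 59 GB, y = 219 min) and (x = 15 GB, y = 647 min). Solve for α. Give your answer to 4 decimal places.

α ≈ 0.4417

Indifference: 59^α · 219^(1−α) = 15^α · 647^(1−α).
Taking logs: α·ln 59 + (1−α)·ln 219 = α·ln 15 + (1−α)·ln 647, i.e. α·1.3694872 = (1−α)·1.0832746.
So α/(1−α) = (1.0832746)/(1.3694872) = 0.7910075, and α = 0.7910075/1.7910075 ≈ 0.4417.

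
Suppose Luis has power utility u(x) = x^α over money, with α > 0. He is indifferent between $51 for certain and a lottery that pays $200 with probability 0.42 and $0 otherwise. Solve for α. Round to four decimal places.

α ≈ 0.6348

The lottery's expected utility is 0.42·u(200) + 0.58·u(0) = 0.42·200^α (since u(0) = 0 for α > 0).
Equating: 51^α = 0.42·200^α, i.e. 0.2550^α = 0.42.
Taking logs: α·ln(51/200) = ln(0.42), so α = -0.8675006 / -1.3664917 ≈ 0.6348.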